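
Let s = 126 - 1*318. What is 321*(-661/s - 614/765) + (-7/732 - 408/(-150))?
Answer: 4231858937/4977600 ≈ 850.18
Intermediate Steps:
s = -192 (s = 126 - 318 = -192)
321*(-661/s - 614/765) + (-7/732 - 408/(-150)) = 321*(-661/(-192) - 614/765) + (-7/732 - 408/(-150)) = 321*(-661*(-1/192) - 614*1/765) + (-7*1/732 - 408*(-1/150)) = 321*(661/192 - 614/765) + (-7/732 + 68/25) = 321*(129259/48960) + 49601/18300 = 13830713/16320 + 49601/18300 = 4231858937/4977600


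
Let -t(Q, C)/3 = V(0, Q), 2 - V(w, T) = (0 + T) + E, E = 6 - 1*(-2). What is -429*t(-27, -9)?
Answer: 27027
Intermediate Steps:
E = 8 (E = 6 + 2 = 8)
V(w, T) = -6 - T (V(w, T) = 2 - ((0 + T) + 8) = 2 - (T + 8) = 2 - (8 + T) = 2 + (-8 - T) = -6 - T)
t(Q, C) = 18 + 3*Q (t(Q, C) = -3*(-6 - Q) = 18 + 3*Q)
-429*t(-27, -9) = -429*(18 + 3*(-27)) = -429*(18 - 81) = -429*(-63) = 27027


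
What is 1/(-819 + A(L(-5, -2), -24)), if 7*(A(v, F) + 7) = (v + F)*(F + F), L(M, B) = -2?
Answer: -7/4534 ≈ -0.0015439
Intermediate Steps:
A(v, F) = -7 + 2*F*(F + v)/7 (A(v, F) = -7 + ((v + F)*(F + F))/7 = -7 + ((F + v)*(2*F))/7 = -7 + (2*F*(F + v))/7 = -7 + 2*F*(F + v)/7)
1/(-819 + A(L(-5, -2), -24)) = 1/(-819 + (-7 + (2/7)*(-24)² + (2/7)*(-24)*(-2))) = 1/(-819 + (-7 + (2/7)*576 + 96/7)) = 1/(-819 + (-7 + 1152/7 + 96/7)) = 1/(-819 + 1199/7) = 1/(-4534/7) = -7/4534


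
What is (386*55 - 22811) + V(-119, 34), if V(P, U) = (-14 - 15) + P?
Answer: -1729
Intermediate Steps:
V(P, U) = -29 + P
(386*55 - 22811) + V(-119, 34) = (386*55 - 22811) + (-29 - 119) = (21230 - 22811) - 148 = -1581 - 148 = -1729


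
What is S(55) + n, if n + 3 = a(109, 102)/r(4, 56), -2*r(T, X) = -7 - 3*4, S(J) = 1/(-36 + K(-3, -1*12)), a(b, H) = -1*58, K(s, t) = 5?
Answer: -5382/589 ≈ -9.1375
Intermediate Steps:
a(b, H) = -58
S(J) = -1/31 (S(J) = 1/(-36 + 5) = 1/(-31) = -1/31)
r(T, X) = 19/2 (r(T, X) = -(-7 - 3*4)/2 = -(-7 - 12)/2 = -1/2*(-19) = 19/2)
n = -173/19 (n = -3 - 58/19/2 = -3 - 58*2/19 = -3 - 116/19 = -173/19 ≈ -9.1053)
S(55) + n = -1/31 - 173/19 = -5382/589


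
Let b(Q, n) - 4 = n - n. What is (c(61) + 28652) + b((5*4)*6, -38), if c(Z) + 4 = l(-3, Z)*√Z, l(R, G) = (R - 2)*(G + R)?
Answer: 28652 - 290*√61 ≈ 26387.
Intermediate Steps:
l(R, G) = (-2 + R)*(G + R)
b(Q, n) = 4 (b(Q, n) = 4 + (n - n) = 4 + 0 = 4)
c(Z) = -4 + √Z*(15 - 5*Z) (c(Z) = -4 + ((-3)² - 2*Z - 2*(-3) + Z*(-3))*√Z = -4 + (9 - 2*Z + 6 - 3*Z)*√Z = -4 + (15 - 5*Z)*√Z = -4 + √Z*(15 - 5*Z))
(c(61) + 28652) + b((5*4)*6, -38) = ((-4 + 5*√61*(3 - 1*61)) + 28652) + 4 = ((-4 + 5*√61*(3 - 61)) + 28652) + 4 = ((-4 + 5*√61*(-58)) + 28652) + 4 = ((-4 - 290*√61) + 28652) + 4 = (28648 - 290*√61) + 4 = 28652 - 290*√61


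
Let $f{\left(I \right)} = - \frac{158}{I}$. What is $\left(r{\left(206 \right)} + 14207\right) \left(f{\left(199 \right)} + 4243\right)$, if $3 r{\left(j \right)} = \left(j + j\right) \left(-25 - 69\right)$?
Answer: $\frac{3286466707}{597} \approx 5.505 \cdot 10^{6}$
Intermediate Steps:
$r{\left(j \right)} = - \frac{188 j}{3}$ ($r{\left(j \right)} = \frac{\left(j + j\right) \left(-25 - 69\right)}{3} = \frac{2 j \left(-94\right)}{3} = \frac{\left(-188\right) j}{3} = - \frac{188 j}{3}$)
$\left(r{\left(206 \right)} + 14207\right) \left(f{\left(199 \right)} + 4243\right) = \left(\left(- \frac{188}{3}\right) 206 + 14207\right) \left(- \frac{158}{199} + 4243\right) = \left(- \frac{38728}{3} + 14207\right) \left(\left(-158\right) \frac{1}{199} + 4243\right) = \frac{3893 \left(- \frac{158}{199} + 4243\right)}{3} = \frac{3893}{3} \cdot \frac{844199}{199} = \frac{3286466707}{597}$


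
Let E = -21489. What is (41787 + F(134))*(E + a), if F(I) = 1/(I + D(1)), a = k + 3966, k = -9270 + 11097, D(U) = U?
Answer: -9838333024/15 ≈ -6.5589e+8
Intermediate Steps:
k = 1827
a = 5793 (a = 1827 + 3966 = 5793)
F(I) = 1/(1 + I) (F(I) = 1/(I + 1) = 1/(1 + I))
(41787 + F(134))*(E + a) = (41787 + 1/(1 + 134))*(-21489 + 5793) = (41787 + 1/135)*(-15696) = (5641246/135)*(-15696) = -9838333024/15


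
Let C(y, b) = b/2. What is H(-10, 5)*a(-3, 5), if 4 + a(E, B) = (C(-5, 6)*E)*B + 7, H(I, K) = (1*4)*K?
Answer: -840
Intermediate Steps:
H(I, K) = 4*K
C(y, b) = b/2 (C(y, b) = b*(½) = b/2)
a(E, B) = 3 + 3*B*E (a(E, B) = -4 + ((((½)*6)*E)*B + 7) = -4 + ((3*E)*B + 7) = -4 + (3*B*E + 7) = -4 + (7 + 3*B*E) = 3 + 3*B*E)
H(-10, 5)*a(-3, 5) = (4*5)*(3 + 3*5*(-3)) = 20*(3 - 45) = 20*(-42) = -840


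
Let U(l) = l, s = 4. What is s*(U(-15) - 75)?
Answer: -360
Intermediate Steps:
s*(U(-15) - 75) = 4*(-15 - 75) = 4*(-90) = -360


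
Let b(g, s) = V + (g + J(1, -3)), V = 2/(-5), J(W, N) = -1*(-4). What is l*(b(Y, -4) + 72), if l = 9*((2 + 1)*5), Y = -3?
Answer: 9801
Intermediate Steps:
J(W, N) = 4
V = -⅖ (V = 2*(-⅕) = -⅖ ≈ -0.40000)
l = 135 (l = 9*(3*5) = 9*15 = 135)
b(g, s) = 18/5 + g (b(g, s) = -⅖ + (g + 4) = -⅖ + (4 + g) = 18/5 + g)
l*(b(Y, -4) + 72) = 135*((18/5 - 3) + 72) = 135*(⅗ + 72) = 135*(363/5) = 9801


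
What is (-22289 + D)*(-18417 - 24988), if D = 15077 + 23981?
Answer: -727858445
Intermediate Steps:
D = 39058
(-22289 + D)*(-18417 - 24988) = (-22289 + 39058)*(-18417 - 24988) = 16769*(-43405) = -727858445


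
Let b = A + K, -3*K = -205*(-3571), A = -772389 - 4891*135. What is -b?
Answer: 5030077/3 ≈ 1.6767e+6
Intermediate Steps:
A = -1432674 (A = -772389 - 660285 = -1432674)
K = -732055/3 (K = -(-205)*(-3571)/3 = -⅓*732055 = -732055/3 ≈ -2.4402e+5)
b = -5030077/3 (b = -1432674 - 732055/3 = -5030077/3 ≈ -1.6767e+6)
-b = -1*(-5030077/3) = 5030077/3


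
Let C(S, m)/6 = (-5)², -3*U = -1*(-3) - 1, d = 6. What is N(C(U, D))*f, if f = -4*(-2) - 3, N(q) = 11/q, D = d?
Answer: 11/30 ≈ 0.36667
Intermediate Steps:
D = 6
U = -⅔ (U = -(-1*(-3) - 1)/3 = -(3 - 1)/3 = -⅓*2 = -⅔ ≈ -0.66667)
C(S, m) = 150 (C(S, m) = 6*(-5)² = 6*25 = 150)
f = 5 (f = 8 - 3 = 5)
N(C(U, D))*f = (11/150)*5 = 11/30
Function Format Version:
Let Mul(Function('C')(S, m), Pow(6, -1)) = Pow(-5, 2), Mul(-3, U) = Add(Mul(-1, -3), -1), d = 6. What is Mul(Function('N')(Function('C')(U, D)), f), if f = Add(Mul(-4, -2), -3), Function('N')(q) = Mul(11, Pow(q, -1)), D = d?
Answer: Rational(11, 30) ≈ 0.36667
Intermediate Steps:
D = 6
U = Rational(-2, 3) (U = Mul(Rational(-1, 3), Add(Mul(-1, -3), -1)) = Mul(Rational(-1, 3), Add(3, -1)) = Mul(Rational(-1, 3), 2) = Rational(-2, 3) ≈ -0.66667)
Function('C')(S, m) = 150 (Function('C')(S, m) = Mul(6, Pow(-5, 2)) = Mul(6, 25) = 150)
f = 5 (f = Add(8, -3) = 5)
Mul(Function('N')(Function('C')(U, D)), f) = Mul(Mul(11, Pow(150, -1)), 5) = Mul(Mul(11, Rational(1, 150)), 5) = Mul(Rational(11, 150), 5) = Rational(11, 30)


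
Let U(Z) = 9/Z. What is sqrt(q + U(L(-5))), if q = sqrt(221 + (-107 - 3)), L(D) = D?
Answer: sqrt(-45 + 25*sqrt(111))/5 ≈ 2.9556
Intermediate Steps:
q = sqrt(111) (q = sqrt(221 - 110) = sqrt(111) ≈ 10.536)
sqrt(q + U(L(-5))) = sqrt(sqrt(111) + 9/(-5)) = sqrt(sqrt(111) + 9*(-1/5)) = sqrt(sqrt(111) - 9/5) = sqrt(-9/5 + sqrt(111))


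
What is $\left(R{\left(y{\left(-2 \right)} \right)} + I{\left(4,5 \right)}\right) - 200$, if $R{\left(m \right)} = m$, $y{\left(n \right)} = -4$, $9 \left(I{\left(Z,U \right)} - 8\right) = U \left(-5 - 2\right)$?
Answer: $- \frac{1799}{9} \approx -199.89$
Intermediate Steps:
$I{\left(Z,U \right)} = 8 - \frac{7 U}{9}$ ($I{\left(Z,U \right)} = 8 + \frac{U \left(-5 - 2\right)}{9} = 8 + \frac{U \left(-7\right)}{9} = 8 + \frac{\left(-7\right) U}{9} = 8 - \frac{7 U}{9}$)
$\left(R{\left(y{\left(-2 \right)} \right)} + I{\left(4,5 \right)}\right) - 200 = \left(-4 + \left(8 - \frac{35}{9}\right)\right) - 200 = \left(-4 + \frac{37}{9}\right) - 200 = \frac{1}{9} - 200 = - \frac{1799}{9}$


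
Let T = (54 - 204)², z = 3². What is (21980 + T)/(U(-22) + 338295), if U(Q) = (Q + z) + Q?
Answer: 2224/16913 ≈ 0.13150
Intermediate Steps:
z = 9
U(Q) = 9 + 2*Q (U(Q) = (Q + 9) + Q = (9 + Q) + Q = 9 + 2*Q)
T = 22500 (T = (-150)² = 22500)
(21980 + T)/(U(-22) + 338295) = (21980 + 22500)/((9 + 2*(-22)) + 338295) = 44480/((9 - 44) + 338295) = 44480/(-35 + 338295) = 44480/338260 = 44480*(1/338260) = 2224/16913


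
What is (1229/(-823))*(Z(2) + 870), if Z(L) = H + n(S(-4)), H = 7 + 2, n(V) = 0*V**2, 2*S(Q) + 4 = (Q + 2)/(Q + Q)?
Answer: -1080291/823 ≈ -1312.6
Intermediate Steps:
S(Q) = -2 + (2 + Q)/(4*Q) (S(Q) = -2 + ((Q + 2)/(Q + Q))/2 = -2 + ((2 + Q)/((2*Q)))/2 = -2 + ((2 + Q)*(1/(2*Q)))/2 = -2 + ((2 + Q)/(2*Q))/2 = -2 + (2 + Q)/(4*Q))
n(V) = 0
H = 9
Z(L) = 9 (Z(L) = 9 + 0 = 9)
(1229/(-823))*(Z(2) + 870) = (1229/(-823))*(9 + 870) = (1229*(-1/823))*879 = -1229/823*879 = -1080291/823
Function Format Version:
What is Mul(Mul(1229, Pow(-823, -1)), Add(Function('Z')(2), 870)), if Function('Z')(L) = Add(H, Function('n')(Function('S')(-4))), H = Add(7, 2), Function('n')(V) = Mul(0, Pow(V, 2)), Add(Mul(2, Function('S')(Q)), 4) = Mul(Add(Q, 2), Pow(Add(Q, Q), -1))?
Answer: Rational(-1080291, 823) ≈ -1312.6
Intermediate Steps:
Function('S')(Q) = Add(-2, Mul(Rational(1, 4), Pow(Q, -1), Add(2, Q))) (Function('S')(Q) = Add(-2, Mul(Rational(1, 2), Mul(Add(Q, 2), Pow(Add(Q, Q), -1)))) = Add(-2, Mul(Rational(1, 2), Mul(Add(2, Q), Pow(Mul(2, Q), -1)))) = Add(-2, Mul(Rational(1, 2), Mul(Add(2, Q), Mul(Rational(1, 2), Pow(Q, -1))))) = Add(-2, Mul(Rational(1, 2), Mul(Rational(1, 2), Pow(Q, -1), Add(2, Q)))) = Add(-2, Mul(Rational(1, 4), Pow(Q, -1), Add(2, Q))))
Function('n')(V) = 0
H = 9
Function('Z')(L) = 9 (Function('Z')(L) = Add(9, 0) = 9)
Mul(Mul(1229, Pow(-823, -1)), Add(Function('Z')(2), 870)) = Mul(Mul(1229, Pow(-823, -1)), Add(9, 870)) = Mul(Mul(1229, Rational(-1, 823)), 879) = Mul(Rational(-1229, 823), 879) = Rational(-1080291, 823)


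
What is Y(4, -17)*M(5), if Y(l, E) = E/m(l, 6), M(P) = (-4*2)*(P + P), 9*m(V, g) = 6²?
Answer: 340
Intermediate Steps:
m(V, g) = 4 (m(V, g) = (⅑)*6² = (⅑)*36 = 4)
M(P) = -16*P
Y(l, E) = E/4
Y(4, -17)*M(5) = ((¼)*(-17))*(-16*5) = -17/4*(-80) = 340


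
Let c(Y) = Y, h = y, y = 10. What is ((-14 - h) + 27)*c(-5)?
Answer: -15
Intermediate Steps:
h = 10
((-14 - h) + 27)*c(-5) = ((-14 - 1*10) + 27)*(-5) = ((-14 - 10) + 27)*(-5) = (-24 + 27)*(-5) = 3*(-5) = -15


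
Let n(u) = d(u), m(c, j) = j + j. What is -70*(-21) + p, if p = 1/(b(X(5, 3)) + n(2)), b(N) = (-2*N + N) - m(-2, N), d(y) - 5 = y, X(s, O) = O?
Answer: 2939/2 ≈ 1469.5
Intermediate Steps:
d(y) = 5 + y
m(c, j) = 2*j
n(u) = 5 + u
b(N) = -3*N (b(N) = (-2*N + N) - 2*N = -N - 2*N = -3*N)
p = -1/2 (p = 1/(-3*3 + (5 + 2)) = 1/(-9 + 7) = 1/(-2) = -1/2 ≈ -0.50000)
-70*(-21) + p = -70*(-21) - 1/2 = 1470 - 1/2 = 2939/2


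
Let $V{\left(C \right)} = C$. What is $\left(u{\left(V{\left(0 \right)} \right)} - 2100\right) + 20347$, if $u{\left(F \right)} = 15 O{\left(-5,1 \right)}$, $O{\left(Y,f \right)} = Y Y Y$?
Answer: $16372$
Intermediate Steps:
$O{\left(Y,f \right)} = Y^{3}$ ($O{\left(Y,f \right)} = Y^{2} Y = Y^{3}$)
$u{\left(F \right)} = -1875$ ($u{\left(F \right)} = 15 \left(-5\right)^{3} = 15 \left(-125\right) = -1875$)
$\left(u{\left(V{\left(0 \right)} \right)} - 2100\right) + 20347 = \left(-1875 - 2100\right) + 20347 = -3975 + 20347 = 16372$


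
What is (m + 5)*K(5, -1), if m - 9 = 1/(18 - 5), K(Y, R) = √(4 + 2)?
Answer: 183*√6/13 ≈ 34.481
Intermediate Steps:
K(Y, R) = √6
m = 118/13 (m = 9 + 1/(18 - 5) = 9 + 1/13 = 118/13 ≈ 9.0769)
(m + 5)*K(5, -1) = (118/13 + 5)*√6 = 183*√6/13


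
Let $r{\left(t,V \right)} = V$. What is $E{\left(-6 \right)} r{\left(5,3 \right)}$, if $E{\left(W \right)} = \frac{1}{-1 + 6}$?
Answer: $\frac{3}{5} \approx 0.6$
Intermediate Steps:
$E{\left(W \right)} = \frac{1}{5}$
$E{\left(-6 \right)} r{\left(5,3 \right)} = \frac{1}{5} \cdot 3 = \frac{3}{5}$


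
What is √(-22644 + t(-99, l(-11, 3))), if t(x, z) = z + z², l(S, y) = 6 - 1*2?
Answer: 4*I*√1414 ≈ 150.41*I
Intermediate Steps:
l(S, y) = 4 (l(S, y) = 6 - 2 = 4)
√(-22644 + t(-99, l(-11, 3))) = √(-22644 + 4*(1 + 4)) = √(-22644 + 4*5) = √(-22644 + 20) = √(-22624) = 4*I*√1414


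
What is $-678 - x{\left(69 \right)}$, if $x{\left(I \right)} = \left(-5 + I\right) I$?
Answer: $-5094$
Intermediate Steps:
$x{\left(I \right)} = I \left(-5 + I\right)$
$-678 - x{\left(69 \right)} = -678 - 69 \left(-5 + 69\right) = -678 - 69 \cdot 64 = -678 - 4416 = -5094$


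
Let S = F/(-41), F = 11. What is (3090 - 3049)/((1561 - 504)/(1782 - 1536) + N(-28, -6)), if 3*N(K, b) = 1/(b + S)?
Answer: 864034/89429 ≈ 9.6617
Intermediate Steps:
S = -11/41 (S = 11/(-41) = 11*(-1/41) = -11/41 ≈ -0.26829)
N(K, b) = 1/(3*(-11/41 + b)) (N(K, b) = 1/(3*(b - 11/41)) = 1/(3*(-11/41 + b)))
(3090 - 3049)/((1561 - 504)/(1782 - 1536) + N(-28, -6)) = (3090 - 3049)/((1561 - 504)/(1782 - 1536) + 41/(3*(-11 + 41*(-6)))) = 41/(1057/246 + 41/(3*(-11 - 246))) = 41/(1057*(1/246) + (41/3)/(-257)) = 41/(1057/246 + (41/3)*(-1/257)) = 41/(1057/246 - 41/771) = 41/(89429/21074) = 41*(21074/89429) = 864034/89429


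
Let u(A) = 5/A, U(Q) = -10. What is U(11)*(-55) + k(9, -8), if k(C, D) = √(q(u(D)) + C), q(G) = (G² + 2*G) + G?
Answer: 550 + √481/8 ≈ 552.74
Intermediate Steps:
q(G) = G² + 3*G
k(C, D) = √(C + 5*(3 + 5/D)/D) (k(C, D) = √((5/D)*(3 + 5/D) + C) = √(5*(3 + 5/D)/D + C) = √(C + 5*(3 + 5/D)/D))
U(11)*(-55) + k(9, -8) = -10*(-55) + √(9 + 15/(-8) + 25/(-8)²) = 550 + √(9 + 15*(-⅛) + 25*(1/64)) = 550 + √(9 - 15/8 + 25/64) = 550 + √(481/64) = 550 + √481/8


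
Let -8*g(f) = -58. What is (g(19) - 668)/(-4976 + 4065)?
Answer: 2643/3644 ≈ 0.72530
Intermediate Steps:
g(f) = 29/4 (g(f) = -⅛*(-58) = 29/4)
(g(19) - 668)/(-4976 + 4065) = (29/4 - 668)/(-4976 + 4065) = -2643/4/(-911) = -2643/4*(-1/911) = 2643/3644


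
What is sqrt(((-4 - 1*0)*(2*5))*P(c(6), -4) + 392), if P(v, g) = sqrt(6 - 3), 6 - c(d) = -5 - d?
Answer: 2*sqrt(98 - 10*sqrt(3)) ≈ 17.964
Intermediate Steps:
c(d) = 11 + d (c(d) = 6 - (-5 - d) = 6 + (5 + d) = 11 + d)
P(v, g) = sqrt(3)
sqrt(((-4 - 1*0)*(2*5))*P(c(6), -4) + 392) = sqrt(((-4 - 1*0)*(2*5))*sqrt(3) + 392) = sqrt(((-4 + 0)*10)*sqrt(3) + 392) = sqrt((-4*10)*sqrt(3) + 392) = sqrt(-40*sqrt(3) + 392) = sqrt(392 - 40*sqrt(3))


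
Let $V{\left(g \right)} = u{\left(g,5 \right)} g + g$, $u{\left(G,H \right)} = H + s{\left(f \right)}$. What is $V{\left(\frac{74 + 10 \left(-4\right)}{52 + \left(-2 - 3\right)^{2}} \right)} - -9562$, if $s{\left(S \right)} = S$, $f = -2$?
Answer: $\frac{736410}{77} \approx 9563.8$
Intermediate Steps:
$u{\left(G,H \right)} = -2 + H$ ($u{\left(G,H \right)} = H - 2 = -2 + H$)
$V{\left(g \right)} = 4 g$ ($V{\left(g \right)} = \left(-2 + 5\right) g + g = 3 g + g = 4 g$)
$V{\left(\frac{74 + 10 \left(-4\right)}{52 + \left(-2 - 3\right)^{2}} \right)} - -9562 = 4 \frac{74 + 10 \left(-4\right)}{52 + \left(-2 - 3\right)^{2}} - -9562 = 4 \frac{74 - 40}{52 + \left(-5\right)^{2}} + 9562 = 4 \frac{34}{52 + 25} + 9562 = 4 \cdot \frac{34}{77} + 9562 = \frac{136}{77} + 9562 = \frac{736410}{77}$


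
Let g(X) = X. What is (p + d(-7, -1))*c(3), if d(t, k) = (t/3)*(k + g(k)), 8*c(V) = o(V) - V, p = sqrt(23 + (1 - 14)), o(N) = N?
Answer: 0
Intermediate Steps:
p = sqrt(10) (p = sqrt(23 - 13) = sqrt(10) ≈ 3.1623)
c(V) = 0 (c(V) = (V - V)/8 = (1/8)*0 = 0)
d(t, k) = 2*k*t/3 (d(t, k) = (t/3)*(k + k) = (t*(1/3))*(2*k) = (t/3)*(2*k) = 2*k*t/3)
(p + d(-7, -1))*c(3) = (sqrt(10) + (2/3)*(-1)*(-7))*0 = (sqrt(10) + 14/3)*0 = (14/3 + sqrt(10))*0 = 0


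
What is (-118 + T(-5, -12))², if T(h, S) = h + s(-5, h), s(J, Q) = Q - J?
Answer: 15129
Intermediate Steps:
T(h, S) = 5 + 2*h (T(h, S) = h + (h - 1*(-5)) = h + (h + 5) = h + (5 + h) = 5 + 2*h)
(-118 + T(-5, -12))² = (-118 + (5 + 2*(-5)))² = (-118 + (5 - 10))² = (-118 - 5)² = (-123)² = 15129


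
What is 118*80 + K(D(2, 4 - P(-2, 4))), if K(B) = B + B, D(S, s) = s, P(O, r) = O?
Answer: 9452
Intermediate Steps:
K(B) = 2*B
118*80 + K(D(2, 4 - P(-2, 4))) = 118*80 + 2*(4 - 1*(-2)) = 9440 + 2*(4 + 2) = 9440 + 2*6 = 9440 + 12 = 9452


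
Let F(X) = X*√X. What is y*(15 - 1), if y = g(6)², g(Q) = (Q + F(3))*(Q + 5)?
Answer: 106722 + 60984*√3 ≈ 2.1235e+5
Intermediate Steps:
F(X) = X^(3/2)
g(Q) = (5 + Q)*(Q + 3*√3) (g(Q) = (Q + 3^(3/2))*(Q + 5) = (Q + 3*√3)*(5 + Q) = (5 + Q)*(Q + 3*√3))
y = (66 + 33*√3)² (y = (6² + 5*6 + 15*√3 + 3*6*√3)² = (36 + 30 + 15*√3 + 18*√3)² = (66 + 33*√3)² ≈ 15168.)
y*(15 - 1) = (7623 + 4356*√3)*(15 - 1) = (7623 + 4356*√3)*14 = 106722 + 60984*√3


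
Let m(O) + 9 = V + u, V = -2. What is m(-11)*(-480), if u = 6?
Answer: 2400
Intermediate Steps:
m(O) = -5 (m(O) = -9 + (-2 + 6) = -9 + 4 = -5)
m(-11)*(-480) = -5*(-480) = 2400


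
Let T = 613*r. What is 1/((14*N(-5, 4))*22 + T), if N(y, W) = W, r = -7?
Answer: -1/3059 ≈ -0.00032690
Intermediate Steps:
T = -4291 (T = 613*(-7) = -4291)
1/((14*N(-5, 4))*22 + T) = 1/((14*4)*22 - 4291) = 1/(56*22 - 4291) = 1/(1232 - 4291) = 1/(-3059) = -1/3059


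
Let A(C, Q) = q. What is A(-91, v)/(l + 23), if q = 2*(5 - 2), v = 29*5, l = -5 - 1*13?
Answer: 6/5 ≈ 1.2000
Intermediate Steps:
l = -18 (l = -5 - 13 = -18)
v = 145
q = 6 (q = 2*3 = 6)
A(C, Q) = 6
A(-91, v)/(l + 23) = 6/(-18 + 23) = 6/5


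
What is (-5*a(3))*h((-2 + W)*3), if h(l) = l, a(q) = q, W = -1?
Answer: 135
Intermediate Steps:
(-5*a(3))*h((-2 + W)*3) = (-5*3)*((-2 - 1)*3) = -(-45)*3 = -15*(-9) = 135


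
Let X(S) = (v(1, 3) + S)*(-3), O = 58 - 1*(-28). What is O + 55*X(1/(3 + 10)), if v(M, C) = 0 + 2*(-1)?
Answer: 5243/13 ≈ 403.31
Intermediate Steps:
O = 86 (O = 58 + 28 = 86)
v(M, C) = -2 (v(M, C) = 0 - 2 = -2)
X(S) = 6 - 3*S (X(S) = (-2 + S)*(-3) = 6 - 3*S)
O + 55*X(1/(3 + 10)) = 86 + 55*(6 - 3/(3 + 10)) = 86 + 55*(6 - 3/13) = 86 + 55*(75/13) = 86 + 4125/13 = 5243/13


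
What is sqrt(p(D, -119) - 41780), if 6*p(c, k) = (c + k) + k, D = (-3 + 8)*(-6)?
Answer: I*sqrt(376422)/3 ≈ 204.51*I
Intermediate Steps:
D = -30 (D = 5*(-6) = -30)
p(c, k) = k/3 + c/6 (p(c, k) = ((c + k) + k)/6 = (c + 2*k)/6 = k/3 + c/6)
sqrt(p(D, -119) - 41780) = sqrt(((1/3)*(-119) + (1/6)*(-30)) - 41780) = sqrt((-119/3 - 5) - 41780) = sqrt(-134/3 - 41780) = sqrt(-125474/3) = I*sqrt(376422)/3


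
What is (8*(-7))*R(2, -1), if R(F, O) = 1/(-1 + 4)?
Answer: -56/3 ≈ -18.667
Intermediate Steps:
R(F, O) = ⅓ (R(F, O) = 1/3 = ⅓)
(8*(-7))*R(2, -1) = (8*(-7))*(⅓) = -56*⅓ = -56/3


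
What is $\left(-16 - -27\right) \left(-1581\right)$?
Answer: $-17391$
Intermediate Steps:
$\left(-16 - -27\right) \left(-1581\right) = \left(-16 + 27\right) \left(-1581\right) = 11 \left(-1581\right) = -17391$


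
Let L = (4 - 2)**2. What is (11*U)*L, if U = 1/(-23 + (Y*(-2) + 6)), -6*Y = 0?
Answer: -44/17 ≈ -2.5882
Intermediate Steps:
Y = 0 (Y = -1/6*0 = 0)
L = 4 (L = 2**2 = 4)
U = -1/17 (U = 1/(-23 + (0*(-2) + 6)) = 1/(-23 + (0 + 6)) = 1/(-23 + 6) = 1/(-17) = -1/17 ≈ -0.058824)
(11*U)*L = (11*(-1/17))*4 = -11/17*4 = -44/17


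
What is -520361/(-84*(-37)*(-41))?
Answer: 520361/127428 ≈ 4.0836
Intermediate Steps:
-520361/(-84*(-37)*(-41)) = -520361/(3108*(-41)) = -520361/(-127428) = -520361*(-1/127428) = 520361/127428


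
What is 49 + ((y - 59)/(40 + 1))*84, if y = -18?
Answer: -4459/41 ≈ -108.76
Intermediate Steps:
49 + ((y - 59)/(40 + 1))*84 = 49 + ((-18 - 59)/(40 + 1))*84 = 49 - 77/41*84 = 49 - 6468/41 = -4459/41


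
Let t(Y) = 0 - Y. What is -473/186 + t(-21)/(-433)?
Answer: -208715/80538 ≈ -2.5915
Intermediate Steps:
t(Y) = -Y
-473/186 + t(-21)/(-433) = -473/186 - 1*(-21)/(-433) = -473*1/186 + 21*(-1/433) = -473/186 - 21/433 = -208715/80538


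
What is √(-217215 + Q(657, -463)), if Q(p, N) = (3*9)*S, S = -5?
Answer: 15*I*√966 ≈ 466.21*I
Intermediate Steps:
Q(p, N) = -135 (Q(p, N) = (3*9)*(-5) = 27*(-5) = -135)
√(-217215 + Q(657, -463)) = √(-217215 - 135) = √(-217350) = 15*I*√966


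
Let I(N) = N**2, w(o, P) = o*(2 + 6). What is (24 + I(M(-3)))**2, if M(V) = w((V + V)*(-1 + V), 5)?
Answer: 1360724544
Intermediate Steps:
w(o, P) = 8*o (w(o, P) = o*8 = 8*o)
M(V) = 16*V*(-1 + V) (M(V) = 8*((V + V)*(-1 + V)) = 8*((2*V)*(-1 + V)) = 8*(2*V*(-1 + V)) = 16*V*(-1 + V))
(24 + I(M(-3)))**2 = (24 + (16*(-3)*(-1 - 3))**2)**2 = (24 + (16*(-3)*(-4))**2)**2 = (24 + 192**2)**2 = (24 + 36864)**2 = 36888**2 = 1360724544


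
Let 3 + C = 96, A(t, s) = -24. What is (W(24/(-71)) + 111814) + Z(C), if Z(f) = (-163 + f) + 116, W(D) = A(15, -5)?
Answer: 111836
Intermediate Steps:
C = 93 (C = -3 + 96 = 93)
W(D) = -24
Z(f) = -47 + f
(W(24/(-71)) + 111814) + Z(C) = (-24 + 111814) + (-47 + 93) = 111790 + 46 = 111836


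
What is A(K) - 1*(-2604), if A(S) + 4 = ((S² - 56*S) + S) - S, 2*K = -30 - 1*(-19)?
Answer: 11753/4 ≈ 2938.3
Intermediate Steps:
K = -11/2 (K = (-30 - 1*(-19))/2 = (-30 + 19)/2 = (½)*(-11) = -11/2 ≈ -5.5000)
A(S) = -4 + S² - 56*S (A(S) = -4 + (((S² - 56*S) + S) - S) = -4 + ((S² - 55*S) - S) = -4 + (S² - 56*S) = -4 + S² - 56*S)
A(K) - 1*(-2604) = (-4 + (-11/2)² - 56*(-11/2)) - 1*(-2604) = (-4 + 121/4 + 308) + 2604 = 1337/4 + 2604 = 11753/4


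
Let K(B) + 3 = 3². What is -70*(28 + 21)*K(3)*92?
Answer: -1893360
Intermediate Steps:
K(B) = 6 (K(B) = -3 + 3² = -3 + 9 = 6)
-70*(28 + 21)*K(3)*92 = -70*(28 + 21)*6*92 = -3430*6*92 = -70*294*92 = -20580*92 = -1893360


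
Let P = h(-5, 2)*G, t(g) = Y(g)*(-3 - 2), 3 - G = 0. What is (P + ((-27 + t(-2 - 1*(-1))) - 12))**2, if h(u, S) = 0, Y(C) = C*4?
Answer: 361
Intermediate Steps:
G = 3 (G = 3 - 1*0 = 3 + 0 = 3)
Y(C) = 4*C
t(g) = -20*g (t(g) = (4*g)*(-3 - 2) = (4*g)*(-5) = -20*g)
P = 0 (P = 0*3 = 0)
(P + ((-27 + t(-2 - 1*(-1))) - 12))**2 = (0 + ((-27 - 20*(-2 - 1*(-1))) - 12))**2 = (0 + ((-27 - 20*(-2 + 1)) - 12))**2 = (0 + ((-27 - 20*(-1)) - 12))**2 = (0 + ((-27 + 20) - 12))**2 = (0 + (-7 - 12))**2 = (0 - 19)**2 = (-19)**2 = 361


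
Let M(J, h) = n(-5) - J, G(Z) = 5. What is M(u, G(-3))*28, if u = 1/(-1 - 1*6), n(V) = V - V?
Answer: 4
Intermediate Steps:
n(V) = 0
u = -⅐ (u = 1/(-1 - 6) = 1/(-7) = -⅐ ≈ -0.14286)
M(J, h) = -J (M(J, h) = 0 - J = -J)
M(u, G(-3))*28 = -1*(-⅐)*28 = (⅐)*28 = 4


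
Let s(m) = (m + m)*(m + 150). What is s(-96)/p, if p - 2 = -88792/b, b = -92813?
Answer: -481142592/137209 ≈ -3506.6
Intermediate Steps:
p = 274418/92813 (p = 2 - 88792/(-92813) = 2 - 88792*(-1/92813) = 2 + 88792/92813 = 274418/92813 ≈ 2.9567)
s(m) = 2*m*(150 + m) (s(m) = (2*m)*(150 + m) = 2*m*(150 + m))
s(-96)/p = (2*(-96)*(150 - 96))/(274418/92813) = (2*(-96)*54)*(92813/274418) = -10368*92813/274418 = -481142592/137209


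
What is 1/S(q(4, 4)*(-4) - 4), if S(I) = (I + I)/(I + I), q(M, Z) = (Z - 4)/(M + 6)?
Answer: 1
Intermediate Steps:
q(M, Z) = (-4 + Z)/(6 + M)
S(I) = 1 (S(I) = (2*I)/((2*I)) = (2*I)*(1/(2*I)) = 1)
1/S(q(4, 4)*(-4) - 4) = 1/1 = 1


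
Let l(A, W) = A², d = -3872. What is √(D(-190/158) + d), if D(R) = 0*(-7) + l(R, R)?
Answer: I*√24156127/79 ≈ 62.214*I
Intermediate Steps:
D(R) = R² (D(R) = 0*(-7) + R² = 0 + R² = R²)
√(D(-190/158) + d) = √((-190/158)² - 3872) = √((-190*1/158)² - 3872) = √((-95/79)² - 3872) = √(9025/6241 - 3872) = √(-24156127/6241) = I*√24156127/79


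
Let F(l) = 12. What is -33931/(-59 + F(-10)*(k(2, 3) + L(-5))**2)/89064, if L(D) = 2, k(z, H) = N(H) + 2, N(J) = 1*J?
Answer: -33931/47114856 ≈ -0.00072018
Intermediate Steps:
N(J) = J
k(z, H) = 2 + H (k(z, H) = H + 2 = 2 + H)
-33931/(-59 + F(-10)*(k(2, 3) + L(-5))**2)/89064 = -33931/(-59 + 12*((2 + 3) + 2)**2)/89064 = -33931/(-59 + 12*(5 + 2)**2)*(1/89064) = -33931/(-59 + 12*7**2)*(1/89064) = -33931/(-59 + 12*49)*(1/89064) = -33931/(-59 + 588)*(1/89064) = -33931/529*(1/89064) = -33931*1/529*(1/89064) = -33931/529*1/89064 = -33931/47114856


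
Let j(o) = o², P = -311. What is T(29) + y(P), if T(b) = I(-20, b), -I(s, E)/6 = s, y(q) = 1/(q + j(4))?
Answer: 35399/295 ≈ 120.00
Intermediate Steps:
y(q) = 1/(16 + q) (y(q) = 1/(q + 4²) = 1/(q + 16) = 1/(16 + q))
I(s, E) = -6*s
T(b) = 120 (T(b) = -6*(-20) = 120)
T(29) + y(P) = 120 + 1/(16 - 311) = 120 + 1/(-295) = 120 - 1/295 = 35399/295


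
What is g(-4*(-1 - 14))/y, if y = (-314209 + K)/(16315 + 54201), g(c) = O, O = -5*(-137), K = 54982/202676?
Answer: -4894976029480/31841284151 ≈ -153.73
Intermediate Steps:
K = 27491/101338 (K = 54982*(1/202676) = 27491/101338 ≈ 0.27128)
O = 685
g(c) = 685
y = -31841284151/7145950408 (y = (-314209 + 27491/101338)/(16315 + 54201) = -31841284151/101338/70516 = -31841284151/101338*1/70516 = -31841284151/7145950408 ≈ -4.4558)
g(-4*(-1 - 14))/y = 685/(-31841284151/7145950408) = 685*(-7145950408/31841284151) = -4894976029480/31841284151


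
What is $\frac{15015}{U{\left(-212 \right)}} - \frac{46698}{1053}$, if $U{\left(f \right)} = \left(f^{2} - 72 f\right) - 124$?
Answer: $- \frac{103333031}{2343276} \approx -44.098$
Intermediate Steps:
$U{\left(f \right)} = -124 + f^{2} - 72 f$
$\frac{15015}{U{\left(-212 \right)}} - \frac{46698}{1053} = \frac{15015}{-124 + \left(-212\right)^{2} - -15264} - \frac{46698}{1053} = \frac{15015}{-124 + 44944 + 15264} - \frac{15566}{351} = \frac{15015}{60084} - \frac{15566}{351} = 15015 \cdot \frac{1}{60084} - \frac{15566}{351} = \frac{5005}{20028} - \frac{15566}{351} = - \frac{103333031}{2343276}$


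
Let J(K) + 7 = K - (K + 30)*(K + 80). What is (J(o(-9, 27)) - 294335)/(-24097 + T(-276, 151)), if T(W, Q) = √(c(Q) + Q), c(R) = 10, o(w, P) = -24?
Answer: 3550717047/290332624 + 147351*√161/290332624 ≈ 12.236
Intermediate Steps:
T(W, Q) = √(10 + Q)
J(K) = -7 + K - (30 + K)*(80 + K) (J(K) = -7 + (K - (K + 30)*(K + 80)) = -7 + (K - (30 + K)*(80 + K)) = -7 + K - (30 + K)*(80 + K))
(J(o(-9, 27)) - 294335)/(-24097 + T(-276, 151)) = ((-2407 - 1*(-24)² - 109*(-24)) - 294335)/(-24097 + √(10 + 151)) = ((-2407 - 1*576 + 2616) - 294335)/(-24097 + √161) = ((-2407 - 576 + 2616) - 294335)/(-24097 + √161) = (-367 - 294335)/(-24097 + √161) = -294702/(-24097 + √161)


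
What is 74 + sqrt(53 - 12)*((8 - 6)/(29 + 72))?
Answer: 74 + 2*sqrt(41)/101 ≈ 74.127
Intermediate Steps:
74 + sqrt(53 - 12)*((8 - 6)/(29 + 72)) = 74 + sqrt(41)*(2/101) = 74 + 2*sqrt(41)/101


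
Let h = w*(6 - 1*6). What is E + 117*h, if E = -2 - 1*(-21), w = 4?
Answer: 19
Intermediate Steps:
E = 19 (E = -2 + 21 = 19)
h = 0 (h = 4*(6 - 1*6) = 4*(6 - 6) = 4*0 = 0)
E + 117*h = 19 + 117*0 = 19 + 0 = 19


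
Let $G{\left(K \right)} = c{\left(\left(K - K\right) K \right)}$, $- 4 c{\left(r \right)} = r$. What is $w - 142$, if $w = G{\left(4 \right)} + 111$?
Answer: $-31$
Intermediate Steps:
$c{\left(r \right)} = - \frac{r}{4}$
$G{\left(K \right)} = 0$ ($G{\left(K \right)} = - \frac{\left(K - K\right) K}{4} = - \frac{0 K}{4} = \left(- \frac{1}{4}\right) 0 = 0$)
$w = 111$ ($w = 0 + 111 = 111$)
$w - 142 = 111 - 142 = -31$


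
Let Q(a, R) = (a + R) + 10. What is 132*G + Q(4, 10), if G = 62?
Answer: 8208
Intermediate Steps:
Q(a, R) = 10 + R + a (Q(a, R) = (R + a) + 10 = 10 + R + a)
132*G + Q(4, 10) = 132*62 + (10 + 10 + 4) = 8184 + 24 = 8208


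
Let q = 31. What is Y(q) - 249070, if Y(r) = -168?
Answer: -249238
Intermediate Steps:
Y(q) - 249070 = -168 - 249070 = -249238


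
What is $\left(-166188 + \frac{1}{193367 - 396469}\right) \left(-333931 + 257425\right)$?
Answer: $\frac{1291157914865781}{101551} \approx 1.2714 \cdot 10^{10}$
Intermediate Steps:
$\left(-166188 + \frac{1}{193367 - 396469}\right) \left(-333931 + 257425\right) = \left(-166188 + \frac{1}{-203102}\right) \left(-76506\right) = \left(-166188 - \frac{1}{203102}\right) \left(-76506\right) = \left(- \frac{33753115177}{203102}\right) \left(-76506\right) = \frac{1291157914865781}{101551}$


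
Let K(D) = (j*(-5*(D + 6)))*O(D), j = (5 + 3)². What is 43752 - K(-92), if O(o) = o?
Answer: 2575592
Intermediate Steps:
j = 64 (j = 8² = 64)
K(D) = D*(-1920 - 320*D) (K(D) = (64*(-5*(D + 6)))*D = (64*(-5*(6 + D)))*D = (64*(-30 - 5*D))*D = (-1920 - 320*D)*D = D*(-1920 - 320*D))
43752 - K(-92) = 43752 - (-320)*(-92)*(6 - 92) = 43752 - (-320)*(-92)*(-86) = 43752 - 1*(-2531840) = 43752 + 2531840 = 2575592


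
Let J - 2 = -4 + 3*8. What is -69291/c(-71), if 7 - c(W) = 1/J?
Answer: -169378/17 ≈ -9963.4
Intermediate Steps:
J = 22 (J = 2 + (-4 + 3*8) = 2 + (-4 + 24) = 2 + 20 = 22)
c(W) = 153/22 (c(W) = 7 - 1/22 = 153/22)
-69291/c(-71) = -69291/153/22 = -69291*22/153 = -169378/17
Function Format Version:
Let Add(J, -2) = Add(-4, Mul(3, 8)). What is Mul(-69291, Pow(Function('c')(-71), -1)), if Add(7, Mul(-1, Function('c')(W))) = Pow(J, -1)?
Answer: Rational(-169378, 17) ≈ -9963.4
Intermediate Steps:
J = 22 (J = Add(2, Add(-4, Mul(3, 8))) = Add(2, Add(-4, 24)) = Add(2, 20) = 22)
Function('c')(W) = Rational(153, 22) (Function('c')(W) = Add(7, Mul(-1, Pow(22, -1))) = Add(7, Mul(-1, Rational(1, 22))) = Add(7, Rational(-1, 22)) = Rational(153, 22))
Mul(-69291, Pow(Function('c')(-71), -1)) = Mul(-69291, Pow(Rational(153, 22), -1)) = Mul(-69291, Rational(22, 153)) = Rational(-169378, 17)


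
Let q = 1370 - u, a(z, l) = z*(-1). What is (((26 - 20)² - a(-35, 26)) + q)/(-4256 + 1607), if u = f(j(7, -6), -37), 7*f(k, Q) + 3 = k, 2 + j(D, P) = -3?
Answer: -9605/18543 ≈ -0.51799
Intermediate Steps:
j(D, P) = -5 (j(D, P) = -2 - 3 = -5)
f(k, Q) = -3/7 + k/7
u = -8/7 (u = -3/7 + (⅐)*(-5) = -3/7 - 5/7 = -8/7 ≈ -1.1429)
a(z, l) = -z
q = 9598/7 (q = 1370 - 1*(-8/7) = 1370 + 8/7 = 9598/7 ≈ 1371.1)
(((26 - 20)² - a(-35, 26)) + q)/(-4256 + 1607) = (((26 - 20)² - (-1)*(-35)) + 9598/7)/(-4256 + 1607) = ((6² - 1*35) + 9598/7)/(-2649) = ((36 - 35) + 9598/7)*(-1/2649) = (1 + 9598/7)*(-1/2649) = (9605/7)*(-1/2649) = -9605/18543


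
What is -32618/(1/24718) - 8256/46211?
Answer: -37257698426020/46211 ≈ -8.0625e+8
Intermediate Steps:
-32618/(1/24718) - 8256/46211 = -32618/1/24718 - 8256*1/46211 = -32618*24718 - 8256/46211 = -806251724 - 8256/46211 = -37257698426020/46211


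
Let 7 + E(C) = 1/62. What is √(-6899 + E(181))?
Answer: I*√26546602/62 ≈ 83.102*I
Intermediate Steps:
E(C) = -433/62 (E(C) = -7 + 1/62 = -433/62)
√(-6899 + E(181)) = √(-6899 - 433/62) = √(-428171/62) = I*√26546602/62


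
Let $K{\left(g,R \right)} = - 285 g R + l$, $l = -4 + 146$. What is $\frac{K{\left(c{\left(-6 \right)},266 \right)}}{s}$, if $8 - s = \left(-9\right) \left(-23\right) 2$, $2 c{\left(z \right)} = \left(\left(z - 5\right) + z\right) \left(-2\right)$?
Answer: $\frac{644314}{203} \approx 3174.0$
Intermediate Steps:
$l = 142$
$c{\left(z \right)} = 5 - 2 z$ ($c{\left(z \right)} = \frac{\left(\left(z - 5\right) + z\right) \left(-2\right)}{2} = \frac{\left(\left(-5 + z\right) + z\right) \left(-2\right)}{2} = \frac{\left(-5 + 2 z\right) \left(-2\right)}{2} = \frac{10 - 4 z}{2} = 5 - 2 z$)
$s = -406$ ($s = 8 - \left(-9\right) \left(-23\right) 2 = 8 - 207 \cdot 2 = 8 - 414 = -406$)
$K{\left(g,R \right)} = 142 - 285 R g$ ($K{\left(g,R \right)} = - 285 g R + 142 = - 285 R g + 142 = 142 - 285 R g$)
$\frac{K{\left(c{\left(-6 \right)},266 \right)}}{s} = \frac{142 - 75810 \left(5 - -12\right)}{-406} = \left(142 - 75810 \left(5 + 12\right)\right) \left(- \frac{1}{406}\right) = \left(142 - 75810 \cdot 17\right) \left(- \frac{1}{406}\right) = \left(142 - 1288770\right) \left(- \frac{1}{406}\right) = \left(-1288628\right) \left(- \frac{1}{406}\right) = \frac{644314}{203}$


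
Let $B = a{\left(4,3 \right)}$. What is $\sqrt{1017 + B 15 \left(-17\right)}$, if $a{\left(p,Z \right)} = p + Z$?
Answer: $16 i \sqrt{3} \approx 27.713 i$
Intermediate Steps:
$a{\left(p,Z \right)} = Z + p$
$B = 7$ ($B = 3 + 4 = 7$)
$\sqrt{1017 + B 15 \left(-17\right)} = \sqrt{1017 + 7 \cdot 15 \left(-17\right)} = \sqrt{1017 + 105 \left(-17\right)} = \sqrt{1017 - 1785} = \sqrt{-768} = 16 i \sqrt{3}$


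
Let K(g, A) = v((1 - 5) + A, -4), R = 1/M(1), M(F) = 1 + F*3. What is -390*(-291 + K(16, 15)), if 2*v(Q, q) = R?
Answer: 453765/4 ≈ 1.1344e+5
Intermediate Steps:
M(F) = 1 + 3*F
R = ¼ (R = 1/(1 + 3*1) = 1/(1 + 3) = 1/4 = ¼ ≈ 0.25000)
v(Q, q) = ⅛ (v(Q, q) = (½)*(¼) = ⅛)
K(g, A) = ⅛
-390*(-291 + K(16, 15)) = -390*(-291 + ⅛) = -390*(-2327/8) = 453765/4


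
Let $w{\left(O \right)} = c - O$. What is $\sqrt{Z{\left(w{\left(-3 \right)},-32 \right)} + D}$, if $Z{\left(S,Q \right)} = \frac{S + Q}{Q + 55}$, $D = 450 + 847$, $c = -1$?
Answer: $\frac{\sqrt{685423}}{23} \approx 35.996$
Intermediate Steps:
$w{\left(O \right)} = -1 - O$
$D = 1297$
$Z{\left(S,Q \right)} = \frac{Q + S}{55 + Q}$
$\sqrt{Z{\left(w{\left(-3 \right)},-32 \right)} + D} = \sqrt{\frac{-32 - -2}{55 - 32} + 1297} = \sqrt{\frac{-32 + \left(-1 + 3\right)}{23} + 1297} = \sqrt{\frac{-32 + 2}{23} + 1297} = \sqrt{\frac{1}{23} \left(-30\right) + 1297} = \sqrt{- \frac{30}{23} + 1297} = \sqrt{\frac{29801}{23}} = \frac{\sqrt{685423}}{23}$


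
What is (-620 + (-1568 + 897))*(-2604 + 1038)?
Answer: 2021706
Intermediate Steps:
(-620 + (-1568 + 897))*(-2604 + 1038) = (-620 - 671)*(-1566) = -1291*(-1566) = 2021706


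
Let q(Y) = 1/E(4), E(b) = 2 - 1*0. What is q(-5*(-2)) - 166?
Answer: -331/2 ≈ -165.50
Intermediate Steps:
E(b) = 2 (E(b) = 2 + 0 = 2)
q(Y) = ½ (q(Y) = 1/2 = ½)
q(-5*(-2)) - 166 = ½ - 166 = -331/2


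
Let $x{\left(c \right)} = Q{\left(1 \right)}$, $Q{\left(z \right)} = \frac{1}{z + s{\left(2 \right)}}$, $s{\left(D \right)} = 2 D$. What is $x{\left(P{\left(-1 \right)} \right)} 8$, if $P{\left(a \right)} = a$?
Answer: $\frac{8}{5} \approx 1.6$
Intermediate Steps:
$Q{\left(z \right)} = \frac{1}{4 + z}$ ($Q{\left(z \right)} = \frac{1}{z + 2 \cdot 2} = \frac{1}{z + 4} = \frac{1}{4 + z}$)
$x{\left(c \right)} = \frac{1}{5}$ ($x{\left(c \right)} = \frac{1}{4 + 1} = \frac{1}{5}$)
$x{\left(P{\left(-1 \right)} \right)} 8 = \frac{1}{5} \cdot 8 = \frac{8}{5}$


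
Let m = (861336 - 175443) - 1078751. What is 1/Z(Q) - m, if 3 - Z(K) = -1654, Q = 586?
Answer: 650965707/1657 ≈ 3.9286e+5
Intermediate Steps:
Z(K) = 1657 (Z(K) = 3 - 1*(-1654) = 3 + 1654 = 1657)
m = -392858 (m = 685893 - 1078751 = -392858)
1/Z(Q) - m = 1/1657 - 1*(-392858) = 1/1657 + 392858 = 650965707/1657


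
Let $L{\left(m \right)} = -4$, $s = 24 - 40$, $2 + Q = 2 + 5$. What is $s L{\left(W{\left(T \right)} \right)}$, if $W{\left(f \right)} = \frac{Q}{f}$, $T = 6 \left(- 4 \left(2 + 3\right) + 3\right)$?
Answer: $64$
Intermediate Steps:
$Q = 5$ ($Q = -2 + \left(2 + 5\right) = -2 + 7 = 5$)
$s = -16$
$T = -102$ ($T = 6 \left(\left(-4\right) 5 + 3\right) = 6 \left(-20 + 3\right) = 6 \left(-17\right) = -102$)
$W{\left(f \right)} = \frac{5}{f}$
$s L{\left(W{\left(T \right)} \right)} = \left(-16\right) \left(-4\right) = 64$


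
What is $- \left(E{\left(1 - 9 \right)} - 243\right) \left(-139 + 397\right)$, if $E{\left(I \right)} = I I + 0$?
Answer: $46182$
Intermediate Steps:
$E{\left(I \right)} = I^{2}$ ($E{\left(I \right)} = I^{2} + 0 = I^{2}$)
$- \left(E{\left(1 - 9 \right)} - 243\right) \left(-139 + 397\right) = - \left(\left(1 - 9\right)^{2} - 243\right) \left(-139 + 397\right) = - \left(\left(1 - 9\right)^{2} - 243\right) 258 = - \left(\left(-8\right)^{2} - 243\right) 258 = - \left(64 - 243\right) 258 = - \left(-179\right) 258 = \left(-1\right) \left(-46182\right) = 46182$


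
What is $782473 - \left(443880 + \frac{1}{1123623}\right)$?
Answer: $\frac{380450882438}{1123623} \approx 3.3859 \cdot 10^{5}$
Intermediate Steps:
$782473 - \left(443880 + \frac{1}{1123623}\right) = 782473 - \frac{498753777241}{1123623} = \frac{380450882438}{1123623}$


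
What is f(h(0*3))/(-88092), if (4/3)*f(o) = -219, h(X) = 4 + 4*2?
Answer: 73/39152 ≈ 0.0018645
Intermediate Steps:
h(X) = 12 (h(X) = 4 + 8 = 12)
f(o) = -657/4 (f(o) = (3/4)*(-219) = -657/4)
f(h(0*3))/(-88092) = -657/4/(-88092) = -657/4*(-1/88092) = 73/39152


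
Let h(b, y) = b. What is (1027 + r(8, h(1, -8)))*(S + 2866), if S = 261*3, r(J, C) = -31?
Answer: 3634404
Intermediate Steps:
S = 783
(1027 + r(8, h(1, -8)))*(S + 2866) = (1027 - 31)*(783 + 2866) = 996*3649 = 3634404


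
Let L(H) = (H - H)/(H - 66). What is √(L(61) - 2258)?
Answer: I*√2258 ≈ 47.518*I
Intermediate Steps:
L(H) = 0 (L(H) = 0/(-66 + H) = 0)
√(L(61) - 2258) = √(0 - 2258) = √(-2258) = I*√2258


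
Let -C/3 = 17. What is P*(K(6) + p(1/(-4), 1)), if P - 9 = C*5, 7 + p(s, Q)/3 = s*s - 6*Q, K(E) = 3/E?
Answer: 75399/8 ≈ 9424.9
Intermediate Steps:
C = -51 (C = -3*17 = -51)
p(s, Q) = -21 - 18*Q + 3*s**2 (p(s, Q) = -21 + 3*(s*s - 6*Q) = -21 + 3*(s**2 - 6*Q) = -21 + (-18*Q + 3*s**2) = -21 - 18*Q + 3*s**2)
P = -246 (P = 9 - 51*5 = 9 - 255 = -246)
P*(K(6) + p(1/(-4), 1)) = -246*(3/6 + (-21 - 18*1 + 3*(1/(-4))**2)) = -246*(3*(1/6) + (-21 - 18 + 3*(-1/4)**2)) = -246*(1/2 + (-21 - 18 + 3*(1/16))) = -246*(1/2 + (-21 - 18 + 3/16)) = -246*(1/2 - 621/16) = -246*(-613/16) = 75399/8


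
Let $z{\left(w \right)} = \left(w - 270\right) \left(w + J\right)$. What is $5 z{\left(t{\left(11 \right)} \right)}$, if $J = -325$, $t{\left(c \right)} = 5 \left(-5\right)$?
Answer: $516250$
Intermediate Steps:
$t{\left(c \right)} = -25$
$z{\left(w \right)} = \left(-325 + w\right) \left(-270 + w\right)$ ($z{\left(w \right)} = \left(w - 270\right) \left(w - 325\right) = \left(-270 + w\right) \left(-325 + w\right) = \left(-325 + w\right) \left(-270 + w\right)$)
$5 z{\left(t{\left(11 \right)} \right)} = 5 \left(87750 + \left(-25\right)^{2} - -14875\right) = 5 \left(87750 + 625 + 14875\right) = 5 \cdot 103250 = 516250$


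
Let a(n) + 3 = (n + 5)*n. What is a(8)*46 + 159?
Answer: 4805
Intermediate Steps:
a(n) = -3 + n*(5 + n) (a(n) = -3 + (n + 5)*n = -3 + (5 + n)*n = -3 + n*(5 + n))
a(8)*46 + 159 = (-3 + 8**2 + 5*8)*46 + 159 = (-3 + 64 + 40)*46 + 159 = 101*46 + 159 = 4646 + 159 = 4805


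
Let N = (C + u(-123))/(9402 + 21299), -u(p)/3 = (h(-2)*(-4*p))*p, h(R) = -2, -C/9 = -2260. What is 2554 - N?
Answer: 78753110/30701 ≈ 2565.2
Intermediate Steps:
C = 20340 (C = -9*(-2260) = 20340)
u(p) = -24*p**2 (u(p) = -3*(-(-8)*p)*p = -3*8*p*p = -24*p**2)
N = -342756/30701 (N = (20340 - 24*(-123)**2)/(9402 + 21299) = (20340 - 24*15129)/30701 = (20340 - 363096)*(1/30701) = -342756*1/30701 = -342756/30701 ≈ -11.164)
2554 - N = 2554 - 1*(-342756/30701) = 2554 + 342756/30701 = 78753110/30701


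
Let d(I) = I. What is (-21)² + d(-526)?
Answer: -85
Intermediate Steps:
(-21)² + d(-526) = (-21)² - 526 = 441 - 526 = -85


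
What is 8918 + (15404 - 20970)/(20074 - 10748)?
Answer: 41581851/4663 ≈ 8917.4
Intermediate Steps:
8918 + (15404 - 20970)/(20074 - 10748) = 8918 - 5566/9326 = 8918 - 5566*1/9326 = 8918 - 2783/4663 = 41581851/4663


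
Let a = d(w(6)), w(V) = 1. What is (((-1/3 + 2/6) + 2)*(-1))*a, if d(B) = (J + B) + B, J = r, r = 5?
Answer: -14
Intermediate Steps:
J = 5
d(B) = 5 + 2*B (d(B) = (5 + B) + B = 5 + 2*B)
a = 7 (a = 5 + 2*1 = 5 + 2 = 7)
(((-1/3 + 2/6) + 2)*(-1))*a = (((-1/3 + 2/6) + 2)*(-1))*7 = (((-1*⅓ + 2*(⅙)) + 2)*(-1))*7 = (((-⅓ + ⅓) + 2)*(-1))*7 = ((0 + 2)*(-1))*7 = (2*(-1))*7 = -2*7 = -14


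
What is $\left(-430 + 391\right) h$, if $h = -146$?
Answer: $5694$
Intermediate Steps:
$\left(-430 + 391\right) h = \left(-430 + 391\right) \left(-146\right) = \left(-39\right) \left(-146\right) = 5694$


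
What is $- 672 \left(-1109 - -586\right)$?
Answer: $351456$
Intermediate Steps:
$- 672 \left(-1109 - -586\right) = - 672 \left(-1109 + \left(-48 + 634\right)\right) = - 672 \left(-1109 + 586\right) = \left(-672\right) \left(-523\right) = 351456$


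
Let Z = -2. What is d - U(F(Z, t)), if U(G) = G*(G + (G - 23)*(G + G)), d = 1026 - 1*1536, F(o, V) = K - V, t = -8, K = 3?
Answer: 2273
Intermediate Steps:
F(o, V) = 3 - V
d = -510 (d = 1026 - 1536 = -510)
U(G) = G*(G + 2*G*(-23 + G)) (U(G) = G*(G + (-23 + G)*(2*G)) = G*(G + 2*G*(-23 + G)))
d - U(F(Z, t)) = -510 - (3 - 1*(-8))**2*(-45 + 2*(3 - 1*(-8))) = -510 - (3 + 8)**2*(-45 + 2*(3 + 8)) = -510 - 11**2*(-45 + 2*11) = -510 - 121*(-45 + 22) = -510 - 121*(-23) = -510 - 1*(-2783) = -510 + 2783 = 2273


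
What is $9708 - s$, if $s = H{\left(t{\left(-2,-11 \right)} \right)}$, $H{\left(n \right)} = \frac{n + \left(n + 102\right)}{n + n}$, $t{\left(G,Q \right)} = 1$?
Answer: $9656$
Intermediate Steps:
$H{\left(n \right)} = \frac{102 + 2 n}{2 n}$ ($H{\left(n \right)} = \frac{n + \left(102 + n\right)}{2 n} = \left(102 + 2 n\right) \frac{1}{2 n} = \frac{102 + 2 n}{2 n}$)
$s = 52$ ($s = \frac{51 + 1}{1} = 1 \cdot 52 = 52$)
$9708 - s = 9708 - 52 = 9656$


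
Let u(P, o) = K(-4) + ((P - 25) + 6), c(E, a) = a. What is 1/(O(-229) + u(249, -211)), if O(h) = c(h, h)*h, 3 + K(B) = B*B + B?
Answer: 1/52680 ≈ 1.8983e-5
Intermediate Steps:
K(B) = -3 + B + B² (K(B) = -3 + (B*B + B) = -3 + (B² + B) = -3 + (B + B²) = -3 + B + B²)
O(h) = h² (O(h) = h*h = h²)
u(P, o) = -10 + P (u(P, o) = (-3 - 4 + (-4)²) + ((P - 25) + 6) = (-3 - 4 + 16) + ((-25 + P) + 6) = 9 + (-19 + P) = -10 + P)
1/(O(-229) + u(249, -211)) = 1/((-229)² + (-10 + 249)) = 1/(52441 + 239) = 1/52680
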